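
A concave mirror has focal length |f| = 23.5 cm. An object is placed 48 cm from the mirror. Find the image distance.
f = +23.5 cm (concave); 1/di = 1/f − 1/do → di = 46.04 cm (real image, in front of mirror)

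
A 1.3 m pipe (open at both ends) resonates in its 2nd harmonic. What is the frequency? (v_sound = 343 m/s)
fₙ = nv/(2L) = 263.8 Hz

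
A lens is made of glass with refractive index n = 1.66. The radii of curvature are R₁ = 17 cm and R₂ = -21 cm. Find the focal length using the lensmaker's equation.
1/f = (n − 1)(1/R₁ − 1/R₂) → f = 14.23 cm (converging lens)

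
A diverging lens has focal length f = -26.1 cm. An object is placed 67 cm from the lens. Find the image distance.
1/di = 1/f − 1/do → di = -18.78 cm (virtual image)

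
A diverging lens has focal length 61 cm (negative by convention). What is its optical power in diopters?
P = 1/f = -1.639 D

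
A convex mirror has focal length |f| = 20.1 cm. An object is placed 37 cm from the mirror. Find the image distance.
f = −20.1 cm (convex); 1/di = 1/f − 1/do → di = -13.02 cm (virtual image, behind mirror)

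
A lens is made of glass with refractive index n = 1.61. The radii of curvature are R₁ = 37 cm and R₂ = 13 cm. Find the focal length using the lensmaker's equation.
1/f = (n − 1)(1/R₁ − 1/R₂) → f = -32.86 cm (diverging lens)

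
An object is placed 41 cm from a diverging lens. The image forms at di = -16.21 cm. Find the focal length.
1/f = 1/do + 1/di → f = -26.81 cm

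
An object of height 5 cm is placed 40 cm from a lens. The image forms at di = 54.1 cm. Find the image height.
hi = (-di/do) × ho = -6.763 cm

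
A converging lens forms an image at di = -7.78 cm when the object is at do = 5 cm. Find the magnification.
M = −di/do = 1.556 (upright image)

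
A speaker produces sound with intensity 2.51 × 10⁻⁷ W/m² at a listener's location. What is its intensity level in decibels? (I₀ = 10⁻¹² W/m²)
β = 10·log₁₀(I/I₀) = 54 dB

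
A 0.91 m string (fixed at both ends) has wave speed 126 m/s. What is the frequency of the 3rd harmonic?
fₙ = nv/(2L) = 207.7 Hz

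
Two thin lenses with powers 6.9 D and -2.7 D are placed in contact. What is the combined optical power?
P_total = P₁ + P₂ = 4.2 D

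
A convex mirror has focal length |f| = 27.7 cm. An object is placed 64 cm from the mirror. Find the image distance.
f = −27.7 cm (convex); 1/di = 1/f − 1/do → di = -19.33 cm (virtual image, behind mirror)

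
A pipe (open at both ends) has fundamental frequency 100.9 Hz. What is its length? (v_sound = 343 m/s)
L = v/(2f₁) = 1.7 m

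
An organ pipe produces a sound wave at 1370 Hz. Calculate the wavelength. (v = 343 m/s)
λ = v/f = 0.2504 m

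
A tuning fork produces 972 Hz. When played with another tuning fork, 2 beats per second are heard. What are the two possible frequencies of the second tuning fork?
f₂ = 972 ± 2 Hz → 974 Hz or 970 Hz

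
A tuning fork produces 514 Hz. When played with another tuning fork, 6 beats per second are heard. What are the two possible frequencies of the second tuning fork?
f₂ = 514 ± 6 Hz → 520 Hz or 508 Hz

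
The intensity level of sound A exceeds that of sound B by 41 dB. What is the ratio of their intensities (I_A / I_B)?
I_A/I_B = 10^(Δβ/10) = 12590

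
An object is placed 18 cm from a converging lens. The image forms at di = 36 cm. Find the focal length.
1/f = 1/do + 1/di → f = 12 cm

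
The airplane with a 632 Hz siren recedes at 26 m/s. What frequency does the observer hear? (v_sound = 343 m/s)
f_obs = f·v/(v + v_s) = 587.5 Hz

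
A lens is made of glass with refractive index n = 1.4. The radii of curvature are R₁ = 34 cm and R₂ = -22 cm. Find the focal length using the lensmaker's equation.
1/f = (n − 1)(1/R₁ − 1/R₂) → f = 33.39 cm (converging lens)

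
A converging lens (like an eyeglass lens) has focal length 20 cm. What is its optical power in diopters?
P = 1/f = 5 D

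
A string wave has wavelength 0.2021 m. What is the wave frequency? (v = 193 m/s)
f = v/λ = 955 Hz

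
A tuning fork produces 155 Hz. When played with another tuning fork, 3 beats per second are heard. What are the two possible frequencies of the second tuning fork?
f₂ = 155 ± 3 Hz → 158 Hz or 152 Hz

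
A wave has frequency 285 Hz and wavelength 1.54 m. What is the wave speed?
v = fλ = 438.9 m/s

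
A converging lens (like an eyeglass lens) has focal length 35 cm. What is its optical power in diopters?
P = 1/f = 2.857 D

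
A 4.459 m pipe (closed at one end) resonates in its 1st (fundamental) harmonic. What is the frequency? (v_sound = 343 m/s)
fₙ = nv/(4L) = 19.23 Hz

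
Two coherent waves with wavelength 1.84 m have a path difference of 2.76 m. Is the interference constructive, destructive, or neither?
destructive — path difference = 1.5λ, an odd multiple of λ/2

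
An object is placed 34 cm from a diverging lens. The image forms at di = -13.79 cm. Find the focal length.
1/f = 1/do + 1/di → f = -23.2 cm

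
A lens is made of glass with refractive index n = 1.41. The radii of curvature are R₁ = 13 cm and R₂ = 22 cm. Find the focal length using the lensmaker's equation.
1/f = (n − 1)(1/R₁ − 1/R₂) → f = 77.51 cm (converging lens)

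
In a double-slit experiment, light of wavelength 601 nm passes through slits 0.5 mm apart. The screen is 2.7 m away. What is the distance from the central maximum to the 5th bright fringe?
y = mλL/d = 16.23 mm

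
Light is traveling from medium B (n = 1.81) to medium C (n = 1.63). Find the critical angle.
θc = arcsin(n₂/n₁) = 64.23°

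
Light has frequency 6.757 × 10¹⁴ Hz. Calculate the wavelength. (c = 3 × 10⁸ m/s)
λ = c/f = 444 nm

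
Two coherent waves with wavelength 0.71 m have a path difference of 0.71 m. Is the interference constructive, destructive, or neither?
constructive — path difference = 1λ, a whole number of wavelengths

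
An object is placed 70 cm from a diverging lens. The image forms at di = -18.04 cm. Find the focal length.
1/f = 1/do + 1/di → f = -24.3 cm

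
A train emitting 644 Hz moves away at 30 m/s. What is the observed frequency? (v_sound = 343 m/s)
f_obs = f·v/(v + v_s) = 592.2 Hz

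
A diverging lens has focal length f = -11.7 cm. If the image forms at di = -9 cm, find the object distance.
1/do = 1/f − 1/di → do = 39 cm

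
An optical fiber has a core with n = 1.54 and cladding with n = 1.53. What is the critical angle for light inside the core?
θc = arcsin(n_cladding/n_core) = 83.47°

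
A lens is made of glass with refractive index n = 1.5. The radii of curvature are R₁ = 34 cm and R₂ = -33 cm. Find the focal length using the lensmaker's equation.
1/f = (n − 1)(1/R₁ − 1/R₂) → f = 33.49 cm (converging lens)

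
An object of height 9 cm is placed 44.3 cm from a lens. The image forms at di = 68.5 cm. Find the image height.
hi = (-di/do) × ho = -13.92 cm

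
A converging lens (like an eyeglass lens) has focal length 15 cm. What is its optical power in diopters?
P = 1/f = 6.667 D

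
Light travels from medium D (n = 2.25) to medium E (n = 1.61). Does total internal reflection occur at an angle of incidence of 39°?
θc = arcsin(n₂/n₁) = 45.69°; 39° < θc, so no — the ray refracts.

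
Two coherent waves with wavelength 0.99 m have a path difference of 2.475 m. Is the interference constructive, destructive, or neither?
destructive — path difference = 2.5λ, an odd multiple of λ/2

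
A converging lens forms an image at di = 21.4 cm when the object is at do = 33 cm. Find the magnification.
M = −di/do = -0.6485 (inverted image)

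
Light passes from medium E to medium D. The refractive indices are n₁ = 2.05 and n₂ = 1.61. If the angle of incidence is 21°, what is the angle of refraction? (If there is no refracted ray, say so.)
sin θ₂ = (n₁/n₂)·sin θ₁ = 0.4563 → θ₂ = 27.15°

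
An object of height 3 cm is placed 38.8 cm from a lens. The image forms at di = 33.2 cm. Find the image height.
hi = (-di/do) × ho = -2.567 cm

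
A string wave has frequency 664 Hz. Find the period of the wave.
T = 1/f = 0.001506 s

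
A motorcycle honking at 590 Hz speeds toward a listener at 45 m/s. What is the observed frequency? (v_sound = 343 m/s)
f_obs = f·v/(v − v_s) = 679.1 Hz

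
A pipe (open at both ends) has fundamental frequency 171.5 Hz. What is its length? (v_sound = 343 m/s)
L = v/(2f₁) = 1 m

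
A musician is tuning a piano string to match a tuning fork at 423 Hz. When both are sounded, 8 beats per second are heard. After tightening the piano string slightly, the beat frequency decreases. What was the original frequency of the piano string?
415 Hz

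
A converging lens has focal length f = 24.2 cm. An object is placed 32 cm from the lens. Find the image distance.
1/di = 1/f − 1/do → di = 99.28 cm (real image)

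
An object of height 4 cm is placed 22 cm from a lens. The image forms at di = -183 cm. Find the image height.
hi = (-di/do) × ho = 33.27 cm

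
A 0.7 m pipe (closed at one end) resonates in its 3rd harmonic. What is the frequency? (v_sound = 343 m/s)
fₙ = nv/(4L) = 367.5 Hz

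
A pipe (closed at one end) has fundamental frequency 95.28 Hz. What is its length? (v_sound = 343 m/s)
L = v/(4f₁) = 0.9 m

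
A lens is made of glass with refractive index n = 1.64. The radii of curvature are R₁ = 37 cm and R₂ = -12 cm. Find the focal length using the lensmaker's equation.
1/f = (n − 1)(1/R₁ − 1/R₂) → f = 14.16 cm (converging lens)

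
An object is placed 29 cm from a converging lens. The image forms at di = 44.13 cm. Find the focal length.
1/f = 1/do + 1/di → f = 17.5 cm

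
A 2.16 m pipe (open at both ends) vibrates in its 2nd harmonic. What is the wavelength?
λₙ = 2L/n = 2.16 m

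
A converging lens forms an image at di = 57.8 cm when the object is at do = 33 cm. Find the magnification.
M = −di/do = -1.752 (inverted image)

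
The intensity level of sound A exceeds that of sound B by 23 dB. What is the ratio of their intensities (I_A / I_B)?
I_A/I_B = 10^(Δβ/10) = 199.5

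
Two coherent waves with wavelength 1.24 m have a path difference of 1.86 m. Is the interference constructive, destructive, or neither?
destructive — path difference = 1.5λ, an odd multiple of λ/2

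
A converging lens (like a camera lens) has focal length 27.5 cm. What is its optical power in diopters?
P = 1/f = 3.636 D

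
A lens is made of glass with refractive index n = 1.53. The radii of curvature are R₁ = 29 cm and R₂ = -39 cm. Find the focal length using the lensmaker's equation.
1/f = (n − 1)(1/R₁ − 1/R₂) → f = 31.38 cm (converging lens)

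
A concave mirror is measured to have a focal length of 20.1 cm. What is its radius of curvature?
R = 2|f| = 40.2 cm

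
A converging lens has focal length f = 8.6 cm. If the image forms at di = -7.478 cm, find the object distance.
1/do = 1/f − 1/di → do = 4 cm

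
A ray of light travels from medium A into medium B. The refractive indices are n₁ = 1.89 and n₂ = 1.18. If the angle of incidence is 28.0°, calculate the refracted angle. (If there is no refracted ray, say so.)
sin θ₂ = (n₁/n₂)·sin θ₁ = 0.752 → θ₂ = 48.76°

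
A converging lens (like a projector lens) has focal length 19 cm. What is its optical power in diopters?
P = 1/f = 5.263 D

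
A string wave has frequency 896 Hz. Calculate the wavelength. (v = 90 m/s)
λ = v/f = 0.1004 m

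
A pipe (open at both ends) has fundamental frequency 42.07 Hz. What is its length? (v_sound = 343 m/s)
L = v/(2f₁) = 4.077 m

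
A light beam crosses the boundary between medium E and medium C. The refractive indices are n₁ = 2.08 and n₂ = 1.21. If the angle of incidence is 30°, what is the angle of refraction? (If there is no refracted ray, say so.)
sin θ₂ = (n₁/n₂)·sin θ₁ = 0.8595 → θ₂ = 59.26°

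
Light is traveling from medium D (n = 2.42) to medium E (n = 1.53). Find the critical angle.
θc = arcsin(n₂/n₁) = 39.21°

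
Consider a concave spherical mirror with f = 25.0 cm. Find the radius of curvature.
R = 2|f| = 50 cm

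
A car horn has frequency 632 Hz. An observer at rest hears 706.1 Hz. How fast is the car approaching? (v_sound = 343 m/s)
v_s = v·(1 − f/f_obs) = 36 m/s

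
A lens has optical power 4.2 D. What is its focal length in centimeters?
f = 1/P = 23.81 cm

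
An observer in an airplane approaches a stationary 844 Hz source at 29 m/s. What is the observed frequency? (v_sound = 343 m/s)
f_obs = f·(v + v_o)/v = 915.4 Hz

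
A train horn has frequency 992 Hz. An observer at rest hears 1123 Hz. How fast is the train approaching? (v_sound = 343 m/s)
v_s = v·(1 − f/f_obs) = 40.01 m/s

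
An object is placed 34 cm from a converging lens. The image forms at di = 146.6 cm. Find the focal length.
1/f = 1/do + 1/di → f = 27.6 cm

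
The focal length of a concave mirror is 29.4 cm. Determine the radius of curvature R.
R = 2|f| = 58.8 cm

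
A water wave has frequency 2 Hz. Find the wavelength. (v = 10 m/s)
λ = v/f = 5 m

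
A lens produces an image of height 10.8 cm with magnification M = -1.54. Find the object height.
ho = |hi|/|M| = 7.013 cm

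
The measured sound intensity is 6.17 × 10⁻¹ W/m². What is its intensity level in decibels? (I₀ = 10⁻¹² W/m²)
β = 10·log₁₀(I/I₀) = 117.9 dB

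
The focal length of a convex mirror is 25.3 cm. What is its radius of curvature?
R = 2|f| = 50.6 cm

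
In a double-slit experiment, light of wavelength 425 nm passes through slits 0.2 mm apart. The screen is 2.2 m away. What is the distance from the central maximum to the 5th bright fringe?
y = mλL/d = 23.38 mm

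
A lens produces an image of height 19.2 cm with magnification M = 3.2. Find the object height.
ho = |hi|/|M| = 6 cm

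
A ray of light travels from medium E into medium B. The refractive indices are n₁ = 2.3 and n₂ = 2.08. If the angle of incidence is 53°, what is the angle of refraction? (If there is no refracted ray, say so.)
sin θ₂ = (n₁/n₂)·sin θ₁ = 0.8831 → θ₂ = 62.02°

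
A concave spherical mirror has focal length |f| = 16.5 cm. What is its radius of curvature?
R = 2|f| = 33 cm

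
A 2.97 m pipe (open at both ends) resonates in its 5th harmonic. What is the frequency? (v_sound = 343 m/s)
fₙ = nv/(2L) = 288.7 Hz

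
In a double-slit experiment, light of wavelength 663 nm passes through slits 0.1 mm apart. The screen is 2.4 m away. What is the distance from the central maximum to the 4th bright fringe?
y = mλL/d = 63.65 mm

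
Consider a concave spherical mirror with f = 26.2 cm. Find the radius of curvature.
R = 2|f| = 52.4 cm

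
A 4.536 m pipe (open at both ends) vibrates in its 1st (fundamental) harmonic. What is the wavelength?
λₙ = 2L/n = 9.072 m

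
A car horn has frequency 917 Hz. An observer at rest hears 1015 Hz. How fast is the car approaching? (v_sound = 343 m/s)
v_s = v·(1 − f/f_obs) = 33.12 m/s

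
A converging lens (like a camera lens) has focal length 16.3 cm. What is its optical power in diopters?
P = 1/f = 6.135 D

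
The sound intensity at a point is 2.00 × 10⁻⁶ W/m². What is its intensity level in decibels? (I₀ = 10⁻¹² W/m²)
β = 10·log₁₀(I/I₀) = 63.01 dB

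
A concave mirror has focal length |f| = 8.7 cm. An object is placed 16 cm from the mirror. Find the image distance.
f = +8.7 cm (concave); 1/di = 1/f − 1/do → di = 19.07 cm (real image, in front of mirror)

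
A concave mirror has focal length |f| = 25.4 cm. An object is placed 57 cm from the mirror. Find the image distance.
f = +25.4 cm (concave); 1/di = 1/f − 1/do → di = 45.82 cm (real image, in front of mirror)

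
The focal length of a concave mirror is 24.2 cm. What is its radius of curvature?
R = 2|f| = 48.4 cm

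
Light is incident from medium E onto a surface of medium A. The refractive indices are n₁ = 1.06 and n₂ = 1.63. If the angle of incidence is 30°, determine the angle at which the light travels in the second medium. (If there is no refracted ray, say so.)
sin θ₂ = (n₁/n₂)·sin θ₁ = 0.3252 → θ₂ = 18.97°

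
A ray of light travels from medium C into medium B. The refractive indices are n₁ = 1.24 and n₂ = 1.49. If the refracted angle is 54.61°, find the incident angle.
sin θ₁ = (n₂/n₁)·sin θ₂ → θ₁ = 78.4°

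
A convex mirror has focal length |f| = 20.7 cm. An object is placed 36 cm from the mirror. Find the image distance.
f = −20.7 cm (convex); 1/di = 1/f − 1/do → di = -13.14 cm (virtual image, behind mirror)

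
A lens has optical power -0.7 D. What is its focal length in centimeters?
f = 1/P = -142.9 cm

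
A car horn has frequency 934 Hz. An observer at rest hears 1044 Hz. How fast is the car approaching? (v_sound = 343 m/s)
v_s = v·(1 − f/f_obs) = 36.14 m/s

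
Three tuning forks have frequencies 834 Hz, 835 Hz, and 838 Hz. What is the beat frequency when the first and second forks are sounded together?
1 Hz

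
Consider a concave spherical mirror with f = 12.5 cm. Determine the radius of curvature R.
R = 2|f| = 25 cm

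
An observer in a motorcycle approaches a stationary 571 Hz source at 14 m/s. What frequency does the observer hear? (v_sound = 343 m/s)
f_obs = f·(v + v_o)/v = 594.3 Hz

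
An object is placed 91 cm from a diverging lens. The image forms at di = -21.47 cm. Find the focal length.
1/f = 1/do + 1/di → f = -28.1 cm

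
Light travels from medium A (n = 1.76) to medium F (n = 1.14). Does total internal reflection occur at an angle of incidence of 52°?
θc = arcsin(n₂/n₁) = 40.37°; 52° > θc, so yes — total internal reflection.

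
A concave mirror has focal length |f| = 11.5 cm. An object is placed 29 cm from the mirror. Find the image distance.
f = +11.5 cm (concave); 1/di = 1/f − 1/do → di = 19.06 cm (real image, in front of mirror)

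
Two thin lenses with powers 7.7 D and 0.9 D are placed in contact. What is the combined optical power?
P_total = P₁ + P₂ = 8.6 D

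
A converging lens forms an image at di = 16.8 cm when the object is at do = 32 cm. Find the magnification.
M = −di/do = -0.525 (inverted image)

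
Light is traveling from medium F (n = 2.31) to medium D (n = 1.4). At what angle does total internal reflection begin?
θc = arcsin(n₂/n₁) = 37.31°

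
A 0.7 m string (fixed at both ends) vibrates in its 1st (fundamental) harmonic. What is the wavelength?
λₙ = 2L/n = 1.4 m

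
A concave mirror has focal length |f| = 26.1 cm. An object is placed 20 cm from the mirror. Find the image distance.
f = +26.1 cm (concave); 1/di = 1/f − 1/do → di = -85.57 cm (virtual image, behind mirror)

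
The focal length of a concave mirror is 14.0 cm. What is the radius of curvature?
R = 2|f| = 28 cm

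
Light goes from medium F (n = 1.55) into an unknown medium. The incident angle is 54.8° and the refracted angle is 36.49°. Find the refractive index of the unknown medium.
n₂ = n₁·sin θ₁ / sin θ₂ = 2.13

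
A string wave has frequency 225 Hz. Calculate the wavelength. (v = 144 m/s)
λ = v/f = 0.64 m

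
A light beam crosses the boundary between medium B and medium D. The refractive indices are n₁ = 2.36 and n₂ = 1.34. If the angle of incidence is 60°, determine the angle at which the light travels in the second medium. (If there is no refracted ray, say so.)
sin θ₂ = (n₁/n₂)·sin θ₁ = 1.525 > 1, so there is no refracted ray — the light undergoes total internal reflection.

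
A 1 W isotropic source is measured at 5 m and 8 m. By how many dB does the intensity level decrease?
Δβ = 20·log₁₀(r₂/r₁) = 4.082 dB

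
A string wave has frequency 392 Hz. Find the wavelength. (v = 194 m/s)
λ = v/f = 0.4949 m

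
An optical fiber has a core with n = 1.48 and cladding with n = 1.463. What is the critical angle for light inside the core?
θc = arcsin(n_cladding/n_core) = 81.31°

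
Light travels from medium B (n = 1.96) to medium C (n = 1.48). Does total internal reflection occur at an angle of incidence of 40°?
θc = arcsin(n₂/n₁) = 49.03°; 40° < θc, so no — the ray refracts.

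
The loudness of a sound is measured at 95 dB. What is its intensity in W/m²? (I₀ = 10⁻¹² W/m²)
I = I₀·10^(β/10) = 3.16 × 10⁻³ W/m²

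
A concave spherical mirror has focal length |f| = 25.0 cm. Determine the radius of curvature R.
R = 2|f| = 50 cm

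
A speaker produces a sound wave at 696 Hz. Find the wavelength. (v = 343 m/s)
λ = v/f = 0.4928 m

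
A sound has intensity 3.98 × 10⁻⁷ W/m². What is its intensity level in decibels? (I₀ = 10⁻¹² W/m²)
β = 10·log₁₀(I/I₀) = 56 dB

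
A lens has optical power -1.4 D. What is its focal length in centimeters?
f = 1/P = -71.43 cm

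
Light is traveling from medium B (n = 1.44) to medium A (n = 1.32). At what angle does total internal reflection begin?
θc = arcsin(n₂/n₁) = 66.44°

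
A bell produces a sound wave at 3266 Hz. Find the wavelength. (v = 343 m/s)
λ = v/f = 0.105 m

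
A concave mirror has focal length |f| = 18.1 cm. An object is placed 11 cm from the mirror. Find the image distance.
f = +18.1 cm (concave); 1/di = 1/f − 1/do → di = -28.04 cm (virtual image, behind mirror)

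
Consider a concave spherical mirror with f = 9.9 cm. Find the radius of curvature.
R = 2|f| = 19.8 cm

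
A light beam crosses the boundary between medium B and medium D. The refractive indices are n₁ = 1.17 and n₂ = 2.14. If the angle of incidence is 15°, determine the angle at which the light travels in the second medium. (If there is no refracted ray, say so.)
sin θ₂ = (n₁/n₂)·sin θ₁ = 0.1415 → θ₂ = 8.135°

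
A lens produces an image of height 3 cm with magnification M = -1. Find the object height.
ho = |hi|/|M| = 3 cm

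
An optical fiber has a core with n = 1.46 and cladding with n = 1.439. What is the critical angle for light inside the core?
θc = arcsin(n_cladding/n_core) = 80.27°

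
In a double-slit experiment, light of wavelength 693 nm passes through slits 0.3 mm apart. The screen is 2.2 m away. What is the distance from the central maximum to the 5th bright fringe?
y = mλL/d = 25.41 mm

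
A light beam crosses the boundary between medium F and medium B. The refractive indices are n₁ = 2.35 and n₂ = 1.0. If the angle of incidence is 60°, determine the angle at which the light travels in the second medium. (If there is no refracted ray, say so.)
sin θ₂ = (n₁/n₂)·sin θ₁ = 2.035 > 1, so there is no refracted ray — the light undergoes total internal reflection.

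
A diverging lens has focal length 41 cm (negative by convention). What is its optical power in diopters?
P = 1/f = -2.439 D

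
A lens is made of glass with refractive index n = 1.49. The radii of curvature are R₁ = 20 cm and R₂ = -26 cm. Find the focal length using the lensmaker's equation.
1/f = (n − 1)(1/R₁ − 1/R₂) → f = 23.07 cm (converging lens)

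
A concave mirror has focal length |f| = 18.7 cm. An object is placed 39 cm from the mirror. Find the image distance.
f = +18.7 cm (concave); 1/di = 1/f − 1/do → di = 35.93 cm (real image, in front of mirror)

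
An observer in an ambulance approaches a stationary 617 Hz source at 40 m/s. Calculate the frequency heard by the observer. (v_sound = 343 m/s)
f_obs = f·(v + v_o)/v = 689 Hz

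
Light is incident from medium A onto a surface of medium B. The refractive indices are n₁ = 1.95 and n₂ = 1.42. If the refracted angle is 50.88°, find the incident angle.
sin θ₁ = (n₂/n₁)·sin θ₂ → θ₁ = 34.4°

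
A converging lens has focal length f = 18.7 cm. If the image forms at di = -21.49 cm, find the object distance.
1/do = 1/f − 1/di → do = 9.999 cm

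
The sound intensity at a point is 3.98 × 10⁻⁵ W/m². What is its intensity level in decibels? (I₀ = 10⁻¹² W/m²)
β = 10·log₁₀(I/I₀) = 76 dB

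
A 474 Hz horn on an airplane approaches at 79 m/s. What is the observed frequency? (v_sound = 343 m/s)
f_obs = f·v/(v − v_s) = 615.8 Hz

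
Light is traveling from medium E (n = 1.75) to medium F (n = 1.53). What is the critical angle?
θc = arcsin(n₂/n₁) = 60.96°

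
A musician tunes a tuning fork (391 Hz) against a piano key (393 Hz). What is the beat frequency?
2 Hz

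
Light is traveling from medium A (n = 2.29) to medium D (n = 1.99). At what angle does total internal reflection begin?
θc = arcsin(n₂/n₁) = 60.34°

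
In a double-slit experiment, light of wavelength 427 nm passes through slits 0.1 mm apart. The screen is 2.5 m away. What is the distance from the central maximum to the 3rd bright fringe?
y = mλL/d = 32.02 mm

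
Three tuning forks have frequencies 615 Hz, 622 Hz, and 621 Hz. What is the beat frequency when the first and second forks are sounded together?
7 Hz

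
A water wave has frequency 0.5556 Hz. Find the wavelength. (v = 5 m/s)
λ = v/f = 8.999 m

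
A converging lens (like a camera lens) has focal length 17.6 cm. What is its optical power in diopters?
P = 1/f = 5.682 D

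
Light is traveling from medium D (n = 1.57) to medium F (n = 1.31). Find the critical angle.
θc = arcsin(n₂/n₁) = 56.55°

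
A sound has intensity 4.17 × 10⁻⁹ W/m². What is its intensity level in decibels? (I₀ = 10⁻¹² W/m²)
β = 10·log₁₀(I/I₀) = 36.2 dB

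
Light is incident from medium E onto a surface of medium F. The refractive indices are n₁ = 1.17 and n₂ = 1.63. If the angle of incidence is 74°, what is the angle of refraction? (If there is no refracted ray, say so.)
sin θ₂ = (n₁/n₂)·sin θ₁ = 0.69 → θ₂ = 43.63°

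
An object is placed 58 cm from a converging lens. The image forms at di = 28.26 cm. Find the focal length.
1/f = 1/do + 1/di → f = 19 cm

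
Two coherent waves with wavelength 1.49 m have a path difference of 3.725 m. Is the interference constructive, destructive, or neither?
destructive — path difference = 2.5λ, an odd multiple of λ/2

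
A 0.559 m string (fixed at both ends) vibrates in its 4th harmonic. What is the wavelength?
λₙ = 2L/n = 0.2795 m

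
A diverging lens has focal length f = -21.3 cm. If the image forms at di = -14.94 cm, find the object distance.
1/do = 1/f − 1/di → do = 50.03 cm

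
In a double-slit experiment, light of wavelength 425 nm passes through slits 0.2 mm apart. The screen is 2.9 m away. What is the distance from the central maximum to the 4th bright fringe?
y = mλL/d = 24.65 mm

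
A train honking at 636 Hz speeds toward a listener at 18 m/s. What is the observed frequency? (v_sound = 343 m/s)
f_obs = f·v/(v − v_s) = 671.2 Hz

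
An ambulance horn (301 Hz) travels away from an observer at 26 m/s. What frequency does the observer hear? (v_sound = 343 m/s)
f_obs = f·v/(v + v_s) = 279.8 Hz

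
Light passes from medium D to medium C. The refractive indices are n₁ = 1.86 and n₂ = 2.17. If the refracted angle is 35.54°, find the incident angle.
sin θ₁ = (n₂/n₁)·sin θ₂ → θ₁ = 42.7°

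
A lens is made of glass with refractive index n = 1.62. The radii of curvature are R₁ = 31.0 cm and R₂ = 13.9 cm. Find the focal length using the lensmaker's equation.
1/f = (n − 1)(1/R₁ − 1/R₂) → f = -40.64 cm (diverging lens)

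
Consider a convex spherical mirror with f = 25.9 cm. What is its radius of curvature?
R = 2|f| = 51.8 cm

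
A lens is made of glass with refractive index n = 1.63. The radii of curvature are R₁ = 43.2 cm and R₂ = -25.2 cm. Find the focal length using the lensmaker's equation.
1/f = (n − 1)(1/R₁ − 1/R₂) → f = 25.26 cm (converging lens)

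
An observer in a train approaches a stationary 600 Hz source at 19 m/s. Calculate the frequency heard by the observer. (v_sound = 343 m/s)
f_obs = f·(v + v_o)/v = 633.2 Hz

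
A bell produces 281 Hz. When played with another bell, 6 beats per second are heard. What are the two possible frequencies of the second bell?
f₂ = 281 ± 6 Hz → 287 Hz or 275 Hz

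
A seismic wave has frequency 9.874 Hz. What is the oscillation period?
T = 1/f = 0.1013 s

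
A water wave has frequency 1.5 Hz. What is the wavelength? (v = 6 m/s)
λ = v/f = 4 m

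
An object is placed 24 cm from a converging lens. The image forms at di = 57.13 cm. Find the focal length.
1/f = 1/do + 1/di → f = 16.9 cm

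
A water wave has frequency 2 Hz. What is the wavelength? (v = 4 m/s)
λ = v/f = 2 m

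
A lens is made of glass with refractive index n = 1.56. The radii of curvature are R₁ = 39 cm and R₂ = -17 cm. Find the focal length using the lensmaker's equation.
1/f = (n − 1)(1/R₁ − 1/R₂) → f = 21.14 cm (converging lens)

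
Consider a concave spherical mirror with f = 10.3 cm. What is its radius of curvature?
R = 2|f| = 20.6 cm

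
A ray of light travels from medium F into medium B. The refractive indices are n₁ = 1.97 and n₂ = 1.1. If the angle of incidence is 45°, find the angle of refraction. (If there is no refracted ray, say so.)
sin θ₂ = (n₁/n₂)·sin θ₁ = 1.266 > 1, so there is no refracted ray — the light undergoes total internal reflection.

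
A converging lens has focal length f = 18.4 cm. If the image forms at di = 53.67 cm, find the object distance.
1/do = 1/f − 1/di → do = 28 cm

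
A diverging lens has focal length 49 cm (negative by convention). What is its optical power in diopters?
P = 1/f = -2.041 D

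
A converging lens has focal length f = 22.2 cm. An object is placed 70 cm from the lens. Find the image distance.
1/di = 1/f − 1/do → di = 32.51 cm (real image)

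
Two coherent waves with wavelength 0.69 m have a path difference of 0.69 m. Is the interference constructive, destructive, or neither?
constructive — path difference = 1λ, a whole number of wavelengths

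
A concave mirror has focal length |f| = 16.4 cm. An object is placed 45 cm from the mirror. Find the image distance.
f = +16.4 cm (concave); 1/di = 1/f − 1/do → di = 25.8 cm (real image, in front of mirror)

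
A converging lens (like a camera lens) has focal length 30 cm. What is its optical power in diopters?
P = 1/f = 3.333 D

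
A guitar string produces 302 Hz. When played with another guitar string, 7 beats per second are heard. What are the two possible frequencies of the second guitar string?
f₂ = 302 ± 7 Hz → 309 Hz or 295 Hz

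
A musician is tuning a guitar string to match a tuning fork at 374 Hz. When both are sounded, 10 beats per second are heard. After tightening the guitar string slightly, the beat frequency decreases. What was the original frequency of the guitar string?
364 Hz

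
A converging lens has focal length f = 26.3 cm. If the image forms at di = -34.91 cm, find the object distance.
1/do = 1/f − 1/di → do = 15 cm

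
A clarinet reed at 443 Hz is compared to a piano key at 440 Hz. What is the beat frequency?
3 Hz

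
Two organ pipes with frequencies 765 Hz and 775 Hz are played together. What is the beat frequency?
10 Hz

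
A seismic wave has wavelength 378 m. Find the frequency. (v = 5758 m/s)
f = v/λ = 15.23 Hz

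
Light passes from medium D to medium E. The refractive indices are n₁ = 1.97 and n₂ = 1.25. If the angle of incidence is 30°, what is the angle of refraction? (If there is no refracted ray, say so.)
sin θ₂ = (n₁/n₂)·sin θ₁ = 0.788 → θ₂ = 52°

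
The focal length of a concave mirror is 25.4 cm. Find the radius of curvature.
R = 2|f| = 50.8 cm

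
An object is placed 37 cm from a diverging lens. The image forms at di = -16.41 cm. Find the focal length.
1/f = 1/do + 1/di → f = -29.49 cm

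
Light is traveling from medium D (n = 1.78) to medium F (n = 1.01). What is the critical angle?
θc = arcsin(n₂/n₁) = 34.57°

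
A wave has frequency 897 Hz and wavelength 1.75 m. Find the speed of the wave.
v = fλ = 1570 m/s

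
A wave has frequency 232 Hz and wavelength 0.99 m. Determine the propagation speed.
v = fλ = 229.7 m/s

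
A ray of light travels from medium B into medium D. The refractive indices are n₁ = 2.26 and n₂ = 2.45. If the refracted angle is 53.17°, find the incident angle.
sin θ₁ = (n₂/n₁)·sin θ₂ → θ₁ = 60.19°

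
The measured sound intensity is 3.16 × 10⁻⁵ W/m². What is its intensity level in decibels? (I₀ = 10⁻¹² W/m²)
β = 10·log₁₀(I/I₀) = 75 dB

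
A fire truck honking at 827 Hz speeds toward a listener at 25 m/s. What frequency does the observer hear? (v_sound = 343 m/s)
f_obs = f·v/(v − v_s) = 892 Hz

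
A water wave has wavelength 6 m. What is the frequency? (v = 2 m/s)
f = v/λ = 0.3333 Hz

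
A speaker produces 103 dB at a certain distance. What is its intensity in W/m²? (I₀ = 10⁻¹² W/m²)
I = I₀·10^(β/10) = 2.00 × 10⁻² W/m²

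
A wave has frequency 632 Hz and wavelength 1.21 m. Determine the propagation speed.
v = fλ = 764.7 m/s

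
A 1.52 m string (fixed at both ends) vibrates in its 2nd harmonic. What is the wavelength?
λₙ = 2L/n = 1.52 m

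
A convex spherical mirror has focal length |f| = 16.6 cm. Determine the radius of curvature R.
R = 2|f| = 33.2 cm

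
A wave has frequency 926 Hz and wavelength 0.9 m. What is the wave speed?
v = fλ = 833.4 m/s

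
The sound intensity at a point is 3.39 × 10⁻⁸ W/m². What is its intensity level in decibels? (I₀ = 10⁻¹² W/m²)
β = 10·log₁₀(I/I₀) = 45.3 dB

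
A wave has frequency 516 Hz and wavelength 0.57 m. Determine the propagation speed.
v = fλ = 294.1 m/s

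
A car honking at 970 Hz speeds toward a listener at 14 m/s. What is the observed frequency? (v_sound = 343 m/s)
f_obs = f·v/(v − v_s) = 1011 Hz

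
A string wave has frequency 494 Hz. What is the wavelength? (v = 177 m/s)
λ = v/f = 0.3583 m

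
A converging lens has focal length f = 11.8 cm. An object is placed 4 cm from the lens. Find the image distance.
1/di = 1/f − 1/do → di = -6.051 cm (virtual image)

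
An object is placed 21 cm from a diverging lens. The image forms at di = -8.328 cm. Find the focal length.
1/f = 1/do + 1/di → f = -13.8 cm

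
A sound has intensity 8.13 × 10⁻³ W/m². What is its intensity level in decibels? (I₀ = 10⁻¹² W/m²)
β = 10·log₁₀(I/I₀) = 99.1 dB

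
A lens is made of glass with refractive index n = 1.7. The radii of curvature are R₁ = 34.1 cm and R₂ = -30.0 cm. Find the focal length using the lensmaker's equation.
1/f = (n − 1)(1/R₁ − 1/R₂) → f = 22.8 cm (converging lens)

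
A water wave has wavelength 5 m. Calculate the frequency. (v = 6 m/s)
f = v/λ = 1.2 Hz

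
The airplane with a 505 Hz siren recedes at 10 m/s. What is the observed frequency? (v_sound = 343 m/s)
f_obs = f·v/(v + v_s) = 490.7 Hz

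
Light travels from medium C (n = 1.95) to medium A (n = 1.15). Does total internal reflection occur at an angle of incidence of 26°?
θc = arcsin(n₂/n₁) = 36.14°; 26° < θc, so no — the ray refracts.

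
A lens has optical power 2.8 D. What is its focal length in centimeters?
f = 1/P = 35.71 cm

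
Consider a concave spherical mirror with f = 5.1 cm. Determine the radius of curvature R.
R = 2|f| = 10.2 cm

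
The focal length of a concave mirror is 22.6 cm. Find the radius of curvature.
R = 2|f| = 45.2 cm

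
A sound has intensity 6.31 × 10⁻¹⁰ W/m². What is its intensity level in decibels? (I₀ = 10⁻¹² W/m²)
β = 10·log₁₀(I/I₀) = 28 dB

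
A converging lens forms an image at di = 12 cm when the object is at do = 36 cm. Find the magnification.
M = −di/do = -0.3333 (inverted image)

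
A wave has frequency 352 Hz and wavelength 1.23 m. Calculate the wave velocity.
v = fλ = 433 m/s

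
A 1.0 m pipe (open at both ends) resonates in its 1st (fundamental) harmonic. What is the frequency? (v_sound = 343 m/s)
fₙ = nv/(2L) = 171.5 Hz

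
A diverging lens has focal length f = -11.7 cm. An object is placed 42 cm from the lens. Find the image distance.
1/di = 1/f − 1/do → di = -9.151 cm (virtual image)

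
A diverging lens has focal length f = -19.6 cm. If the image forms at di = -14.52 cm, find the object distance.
1/do = 1/f − 1/di → do = 56.02 cm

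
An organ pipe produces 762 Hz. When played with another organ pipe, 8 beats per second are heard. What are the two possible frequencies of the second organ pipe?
f₂ = 762 ± 8 Hz → 770 Hz or 754 Hz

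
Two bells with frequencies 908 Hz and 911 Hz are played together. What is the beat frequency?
3 Hz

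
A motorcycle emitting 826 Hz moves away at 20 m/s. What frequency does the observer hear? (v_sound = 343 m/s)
f_obs = f·v/(v + v_s) = 780.5 Hz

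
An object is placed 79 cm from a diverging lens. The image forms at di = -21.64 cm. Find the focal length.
1/f = 1/do + 1/di → f = -29.8 cm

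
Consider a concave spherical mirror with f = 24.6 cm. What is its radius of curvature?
R = 2|f| = 49.2 cm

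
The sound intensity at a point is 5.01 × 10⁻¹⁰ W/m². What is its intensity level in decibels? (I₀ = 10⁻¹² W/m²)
β = 10·log₁₀(I/I₀) = 27 dB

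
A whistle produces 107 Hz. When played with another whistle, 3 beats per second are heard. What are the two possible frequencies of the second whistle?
f₂ = 107 ± 3 Hz → 110 Hz or 104 Hz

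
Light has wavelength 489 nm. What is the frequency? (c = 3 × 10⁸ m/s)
f = c/λ = 6.135 × 10¹⁴ Hz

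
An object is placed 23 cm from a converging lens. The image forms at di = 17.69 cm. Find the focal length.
1/f = 1/do + 1/di → f = 9.999 cm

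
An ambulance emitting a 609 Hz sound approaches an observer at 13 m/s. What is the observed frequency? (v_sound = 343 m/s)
f_obs = f·v/(v − v_s) = 633 Hz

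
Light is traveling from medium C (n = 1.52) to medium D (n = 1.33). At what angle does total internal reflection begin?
θc = arcsin(n₂/n₁) = 61.04°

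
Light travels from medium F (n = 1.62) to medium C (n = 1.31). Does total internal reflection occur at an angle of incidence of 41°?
θc = arcsin(n₂/n₁) = 53.96°; 41° < θc, so no — the ray refracts.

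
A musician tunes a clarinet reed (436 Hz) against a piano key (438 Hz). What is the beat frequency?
2 Hz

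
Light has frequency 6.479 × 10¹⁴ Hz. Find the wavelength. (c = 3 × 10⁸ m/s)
λ = c/f = 463 nm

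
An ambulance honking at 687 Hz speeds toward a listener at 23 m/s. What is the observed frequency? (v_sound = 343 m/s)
f_obs = f·v/(v − v_s) = 736.4 Hz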